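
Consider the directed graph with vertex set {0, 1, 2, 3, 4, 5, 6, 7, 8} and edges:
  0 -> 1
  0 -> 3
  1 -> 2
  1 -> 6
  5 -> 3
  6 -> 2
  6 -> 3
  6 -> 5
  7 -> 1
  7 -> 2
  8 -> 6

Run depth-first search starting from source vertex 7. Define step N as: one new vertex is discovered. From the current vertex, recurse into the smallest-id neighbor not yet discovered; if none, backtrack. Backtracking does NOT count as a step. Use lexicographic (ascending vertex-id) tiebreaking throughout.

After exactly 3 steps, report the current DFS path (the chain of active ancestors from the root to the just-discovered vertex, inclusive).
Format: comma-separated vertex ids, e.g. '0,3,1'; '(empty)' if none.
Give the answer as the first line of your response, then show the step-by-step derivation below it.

7,1,2

step 1: discover 7; path=7; order=7
step 2: discover 1; path=7>1; order=7,1
step 3: discover 2; path=7>1>2; order=7,1,2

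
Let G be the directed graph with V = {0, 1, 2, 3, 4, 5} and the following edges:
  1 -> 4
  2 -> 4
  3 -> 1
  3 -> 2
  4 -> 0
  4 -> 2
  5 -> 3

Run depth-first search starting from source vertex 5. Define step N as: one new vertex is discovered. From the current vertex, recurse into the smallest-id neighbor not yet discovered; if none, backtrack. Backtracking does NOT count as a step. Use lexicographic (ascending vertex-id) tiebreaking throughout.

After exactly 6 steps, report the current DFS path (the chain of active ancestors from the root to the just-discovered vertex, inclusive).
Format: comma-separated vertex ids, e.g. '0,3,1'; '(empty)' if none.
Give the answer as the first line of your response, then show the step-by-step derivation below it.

5,3,1,4,2

step 1: discover 5; path=5; order=5
step 2: discover 3; path=5>3; order=5,3
step 3: discover 1; path=5>3>1; order=5,3,1
step 4: discover 4; path=5>3>1>4; order=5,3,1,4
step 5: discover 0; path=5>3>1>4>0; order=5,3,1,4,0
step 6: discover 2; path=5>3>1>4>2; order=5,3,1,4,0,2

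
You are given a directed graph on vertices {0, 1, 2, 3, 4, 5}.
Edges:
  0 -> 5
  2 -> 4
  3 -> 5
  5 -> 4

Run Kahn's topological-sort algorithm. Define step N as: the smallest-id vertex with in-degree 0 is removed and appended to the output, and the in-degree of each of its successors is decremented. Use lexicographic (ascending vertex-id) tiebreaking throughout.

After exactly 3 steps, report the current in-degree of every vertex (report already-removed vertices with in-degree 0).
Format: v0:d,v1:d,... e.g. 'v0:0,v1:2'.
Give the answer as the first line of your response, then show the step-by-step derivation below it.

v0:0,v1:0,v2:0,v3:0,v4:1,v5:1

step 1: output 0; order=[0]; indeg=(0,0,0,0,2,1)
step 2: output 1; order=[0,1]; indeg=(0,0,0,0,2,1)
step 3: output 2; order=[0,1,2]; indeg=(0,0,0,0,1,1)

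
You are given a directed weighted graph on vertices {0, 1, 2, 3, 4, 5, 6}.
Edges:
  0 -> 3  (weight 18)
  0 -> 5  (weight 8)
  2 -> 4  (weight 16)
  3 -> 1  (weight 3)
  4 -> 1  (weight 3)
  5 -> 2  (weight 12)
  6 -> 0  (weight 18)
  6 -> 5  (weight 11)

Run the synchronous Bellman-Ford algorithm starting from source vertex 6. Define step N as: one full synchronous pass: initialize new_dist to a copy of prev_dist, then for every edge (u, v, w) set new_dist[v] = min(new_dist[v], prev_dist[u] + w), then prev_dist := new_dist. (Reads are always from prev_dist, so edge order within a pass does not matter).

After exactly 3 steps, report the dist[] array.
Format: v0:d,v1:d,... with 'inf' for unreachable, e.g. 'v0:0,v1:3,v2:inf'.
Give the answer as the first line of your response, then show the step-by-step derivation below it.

v0:18,v1:39,v2:23,v3:36,v4:39,v5:11,v6:0

step 1: dist = v0:18,v1:inf,v2:inf,v3:inf,v4:inf,v5:11,v6:0
step 2: dist = v0:18,v1:inf,v2:23,v3:36,v4:inf,v5:11,v6:0
step 3: dist = v0:18,v1:39,v2:23,v3:36,v4:39,v5:11,v6:0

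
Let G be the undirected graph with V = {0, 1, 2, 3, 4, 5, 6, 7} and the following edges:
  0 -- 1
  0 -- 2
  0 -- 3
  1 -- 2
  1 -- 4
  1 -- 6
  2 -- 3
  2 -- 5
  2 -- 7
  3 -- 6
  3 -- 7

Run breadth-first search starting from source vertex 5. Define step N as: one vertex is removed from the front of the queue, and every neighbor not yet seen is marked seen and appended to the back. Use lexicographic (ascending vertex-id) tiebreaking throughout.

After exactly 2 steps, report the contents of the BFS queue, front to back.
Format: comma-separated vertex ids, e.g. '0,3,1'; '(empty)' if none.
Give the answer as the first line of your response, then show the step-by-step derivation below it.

0,1,3,7

step 1: dequeue 5; queue=[2]; order=5
step 2: dequeue 2; queue=[0,1,3,7]; order=5,2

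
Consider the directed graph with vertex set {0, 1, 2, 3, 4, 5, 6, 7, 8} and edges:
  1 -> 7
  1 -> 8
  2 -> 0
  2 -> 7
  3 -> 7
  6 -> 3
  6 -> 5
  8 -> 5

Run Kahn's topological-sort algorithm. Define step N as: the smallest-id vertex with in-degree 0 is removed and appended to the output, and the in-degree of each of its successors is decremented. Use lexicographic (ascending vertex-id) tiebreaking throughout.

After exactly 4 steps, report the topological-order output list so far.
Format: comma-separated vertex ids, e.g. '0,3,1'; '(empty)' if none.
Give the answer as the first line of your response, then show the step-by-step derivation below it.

1,2,0,4

step 1: output 1; order=[1]; indeg=(1,0,0,1,0,2,0,2,0)
step 2: output 2; order=[1,2]; indeg=(0,0,0,1,0,2,0,1,0)
step 3: output 0; order=[1,2,0]; indeg=(0,0,0,1,0,2,0,1,0)
step 4: output 4; order=[1,2,0,4]; indeg=(0,0,0,1,0,2,0,1,0)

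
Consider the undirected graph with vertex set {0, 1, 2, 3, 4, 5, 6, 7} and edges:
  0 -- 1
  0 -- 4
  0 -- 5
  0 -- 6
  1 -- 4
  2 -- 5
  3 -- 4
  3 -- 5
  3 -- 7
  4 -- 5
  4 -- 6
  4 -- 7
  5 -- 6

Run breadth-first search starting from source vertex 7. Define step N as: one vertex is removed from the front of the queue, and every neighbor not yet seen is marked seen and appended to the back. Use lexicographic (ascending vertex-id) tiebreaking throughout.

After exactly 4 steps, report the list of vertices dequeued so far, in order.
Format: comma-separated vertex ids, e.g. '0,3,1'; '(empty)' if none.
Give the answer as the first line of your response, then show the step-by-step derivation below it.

7,3,4,5

step 1: dequeue 7; queue=[3,4]; order=7
step 2: dequeue 3; queue=[4,5]; order=7,3
step 3: dequeue 4; queue=[5,0,1,6]; order=7,3,4
step 4: dequeue 5; queue=[0,1,6,2]; order=7,3,4,5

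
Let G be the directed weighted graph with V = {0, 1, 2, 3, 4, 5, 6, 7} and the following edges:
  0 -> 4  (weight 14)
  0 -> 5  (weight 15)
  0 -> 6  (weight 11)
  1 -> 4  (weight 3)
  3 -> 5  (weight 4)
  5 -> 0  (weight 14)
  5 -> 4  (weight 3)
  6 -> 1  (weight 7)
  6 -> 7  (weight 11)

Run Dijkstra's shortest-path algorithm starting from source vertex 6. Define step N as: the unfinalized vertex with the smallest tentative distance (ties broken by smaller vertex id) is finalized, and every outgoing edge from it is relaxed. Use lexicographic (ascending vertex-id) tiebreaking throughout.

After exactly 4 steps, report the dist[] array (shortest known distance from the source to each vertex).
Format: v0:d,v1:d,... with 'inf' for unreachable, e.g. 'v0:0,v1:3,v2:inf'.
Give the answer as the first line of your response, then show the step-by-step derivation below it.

v0:inf,v1:7,v2:inf,v3:inf,v4:10,v5:inf,v6:0,v7:11

step 1: dist = v0:inf,v1:7,v2:inf,v3:inf,v4:inf,v5:inf,v6:0,v7:11
step 2: dist = v0:inf,v1:7,v2:inf,v3:inf,v4:10,v5:inf,v6:0,v7:11
step 3: dist = v0:inf,v1:7,v2:inf,v3:inf,v4:10,v5:inf,v6:0,v7:11
step 4: dist = v0:inf,v1:7,v2:inf,v3:inf,v4:10,v5:inf,v6:0,v7:11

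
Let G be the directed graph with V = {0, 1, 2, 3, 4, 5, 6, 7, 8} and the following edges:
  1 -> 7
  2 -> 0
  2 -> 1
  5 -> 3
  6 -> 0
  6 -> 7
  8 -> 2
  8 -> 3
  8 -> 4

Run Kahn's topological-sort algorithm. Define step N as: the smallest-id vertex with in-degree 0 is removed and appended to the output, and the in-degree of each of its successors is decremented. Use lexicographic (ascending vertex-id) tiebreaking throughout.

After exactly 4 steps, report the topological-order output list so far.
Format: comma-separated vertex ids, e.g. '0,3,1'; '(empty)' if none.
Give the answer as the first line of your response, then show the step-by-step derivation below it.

5,6,8,2

step 1: output 5; order=[5]; indeg=(2,1,1,1,1,0,0,2,0)
step 2: output 6; order=[5,6]; indeg=(1,1,1,1,1,0,0,1,0)
step 3: output 8; order=[5,6,8]; indeg=(1,1,0,0,0,0,0,1,0)
step 4: output 2; order=[5,6,8,2]; indeg=(0,0,0,0,0,0,0,1,0)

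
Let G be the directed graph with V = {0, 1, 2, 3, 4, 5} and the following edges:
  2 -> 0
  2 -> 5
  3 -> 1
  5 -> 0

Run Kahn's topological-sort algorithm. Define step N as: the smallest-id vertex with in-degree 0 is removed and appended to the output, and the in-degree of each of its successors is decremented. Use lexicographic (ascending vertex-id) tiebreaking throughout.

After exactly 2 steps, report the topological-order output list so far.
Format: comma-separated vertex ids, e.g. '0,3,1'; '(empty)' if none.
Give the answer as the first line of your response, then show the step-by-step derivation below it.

2,3

step 1: output 2; order=[2]; indeg=(1,1,0,0,0,0)
step 2: output 3; order=[2,3]; indeg=(1,0,0,0,0,0)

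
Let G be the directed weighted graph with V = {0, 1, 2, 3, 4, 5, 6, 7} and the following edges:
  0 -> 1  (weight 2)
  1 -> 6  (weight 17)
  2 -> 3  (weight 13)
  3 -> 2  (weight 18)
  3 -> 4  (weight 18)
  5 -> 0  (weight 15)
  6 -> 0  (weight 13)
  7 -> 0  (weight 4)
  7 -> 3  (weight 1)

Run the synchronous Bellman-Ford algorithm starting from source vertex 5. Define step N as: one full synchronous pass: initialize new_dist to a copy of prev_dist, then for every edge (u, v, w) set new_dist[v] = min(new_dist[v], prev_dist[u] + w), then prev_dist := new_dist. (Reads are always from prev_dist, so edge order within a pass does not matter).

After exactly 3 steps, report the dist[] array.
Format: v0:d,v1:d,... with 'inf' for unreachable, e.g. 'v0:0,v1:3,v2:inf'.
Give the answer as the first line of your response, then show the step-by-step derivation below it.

v0:15,v1:17,v2:inf,v3:inf,v4:inf,v5:0,v6:34,v7:inf

step 1: dist = v0:15,v1:inf,v2:inf,v3:inf,v4:inf,v5:0,v6:inf,v7:inf
step 2: dist = v0:15,v1:17,v2:inf,v3:inf,v4:inf,v5:0,v6:inf,v7:inf
step 3: dist = v0:15,v1:17,v2:inf,v3:inf,v4:inf,v5:0,v6:34,v7:inf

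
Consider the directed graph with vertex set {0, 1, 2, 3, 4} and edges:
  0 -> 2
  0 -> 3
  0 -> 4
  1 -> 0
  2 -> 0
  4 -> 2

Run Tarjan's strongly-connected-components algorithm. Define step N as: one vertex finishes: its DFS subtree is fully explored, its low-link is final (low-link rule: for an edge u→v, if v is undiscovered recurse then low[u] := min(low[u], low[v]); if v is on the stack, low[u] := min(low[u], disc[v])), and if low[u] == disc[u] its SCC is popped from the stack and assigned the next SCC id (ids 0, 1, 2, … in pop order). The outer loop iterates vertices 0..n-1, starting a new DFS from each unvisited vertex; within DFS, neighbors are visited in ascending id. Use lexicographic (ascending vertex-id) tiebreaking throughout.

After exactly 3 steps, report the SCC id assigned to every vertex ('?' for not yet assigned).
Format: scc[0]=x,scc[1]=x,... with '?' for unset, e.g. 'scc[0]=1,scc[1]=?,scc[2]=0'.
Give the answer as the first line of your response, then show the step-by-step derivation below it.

scc[0]=?,scc[1]=?,scc[2]=?,scc[3]=0,scc[4]=?

step 1: low=(low[0]=0,low[1]=?,low[2]=0,low[3]=?,low[4]=?); scc=(scc[0]=?,scc[1]=?,scc[2]=?,scc[3]=?,scc[4]=?)
step 2: low=(low[0]=0,low[1]=?,low[2]=0,low[3]=2,low[4]=?); scc=(scc[0]=?,scc[1]=?,scc[2]=?,scc[3]=0,scc[4]=?)
step 3: low=(low[0]=0,low[1]=?,low[2]=0,low[3]=2,low[4]=1); scc=(scc[0]=?,scc[1]=?,scc[2]=?,scc[3]=0,scc[4]=?)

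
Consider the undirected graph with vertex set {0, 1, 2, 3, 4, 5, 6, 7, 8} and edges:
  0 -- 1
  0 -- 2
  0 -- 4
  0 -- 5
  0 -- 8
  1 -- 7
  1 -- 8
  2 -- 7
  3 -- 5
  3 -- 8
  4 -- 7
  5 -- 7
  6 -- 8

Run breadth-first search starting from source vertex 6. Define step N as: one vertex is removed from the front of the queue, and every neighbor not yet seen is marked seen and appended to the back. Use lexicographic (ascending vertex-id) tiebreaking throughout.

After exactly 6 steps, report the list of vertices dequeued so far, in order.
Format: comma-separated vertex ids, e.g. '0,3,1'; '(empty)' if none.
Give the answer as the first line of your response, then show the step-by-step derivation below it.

6,8,0,1,3,2

step 1: dequeue 6; queue=[8]; order=6
step 2: dequeue 8; queue=[0,1,3]; order=6,8
step 3: dequeue 0; queue=[1,3,2,4,5]; order=6,8,0
step 4: dequeue 1; queue=[3,2,4,5,7]; order=6,8,0,1
step 5: dequeue 3; queue=[2,4,5,7]; order=6,8,0,1,3
step 6: dequeue 2; queue=[4,5,7]; order=6,8,0,1,3,2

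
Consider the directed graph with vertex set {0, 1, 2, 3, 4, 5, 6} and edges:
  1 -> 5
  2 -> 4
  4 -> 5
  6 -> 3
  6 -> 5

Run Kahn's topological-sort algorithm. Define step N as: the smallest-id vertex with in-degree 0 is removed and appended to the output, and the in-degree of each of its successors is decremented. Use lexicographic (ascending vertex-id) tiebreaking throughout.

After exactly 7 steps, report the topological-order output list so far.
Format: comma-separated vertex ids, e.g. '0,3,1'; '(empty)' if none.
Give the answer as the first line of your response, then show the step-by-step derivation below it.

0,1,2,4,6,3,5

step 1: output 0; order=[0]; indeg=(0,0,0,1,1,3,0)
step 2: output 1; order=[0,1]; indeg=(0,0,0,1,1,2,0)
step 3: output 2; order=[0,1,2]; indeg=(0,0,0,1,0,2,0)
step 4: output 4; order=[0,1,2,4]; indeg=(0,0,0,1,0,1,0)
step 5: output 6; order=[0,1,2,4,6]; indeg=(0,0,0,0,0,0,0)
step 6: output 3; order=[0,1,2,4,6,3]; indeg=(0,0,0,0,0,0,0)
step 7: output 5; order=[0,1,2,4,6,3,5]; indeg=(0,0,0,0,0,0,0)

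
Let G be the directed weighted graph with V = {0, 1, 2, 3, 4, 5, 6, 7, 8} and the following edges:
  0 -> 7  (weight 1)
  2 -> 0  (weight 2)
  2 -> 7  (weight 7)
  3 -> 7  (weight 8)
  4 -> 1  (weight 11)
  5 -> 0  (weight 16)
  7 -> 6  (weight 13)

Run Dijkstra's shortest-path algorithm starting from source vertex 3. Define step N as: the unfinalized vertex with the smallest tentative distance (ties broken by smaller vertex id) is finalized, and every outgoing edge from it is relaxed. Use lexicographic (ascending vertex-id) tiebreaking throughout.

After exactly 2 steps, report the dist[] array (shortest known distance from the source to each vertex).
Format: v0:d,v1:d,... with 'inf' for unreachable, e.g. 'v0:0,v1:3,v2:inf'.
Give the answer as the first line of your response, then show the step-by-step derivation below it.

v0:inf,v1:inf,v2:inf,v3:0,v4:inf,v5:inf,v6:21,v7:8,v8:inf

step 1: dist = v0:inf,v1:inf,v2:inf,v3:0,v4:inf,v5:inf,v6:inf,v7:8,v8:inf
step 2: dist = v0:inf,v1:inf,v2:inf,v3:0,v4:inf,v5:inf,v6:21,v7:8,v8:inf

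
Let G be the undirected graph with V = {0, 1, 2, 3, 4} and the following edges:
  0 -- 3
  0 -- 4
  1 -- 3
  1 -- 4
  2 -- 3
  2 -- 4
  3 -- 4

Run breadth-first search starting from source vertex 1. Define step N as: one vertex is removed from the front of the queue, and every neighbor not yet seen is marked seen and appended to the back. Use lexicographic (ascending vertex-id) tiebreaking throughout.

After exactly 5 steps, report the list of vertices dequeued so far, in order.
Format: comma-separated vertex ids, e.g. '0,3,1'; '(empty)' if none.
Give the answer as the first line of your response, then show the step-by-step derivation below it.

1,3,4,0,2

step 1: dequeue 1; queue=[3,4]; order=1
step 2: dequeue 3; queue=[4,0,2]; order=1,3
step 3: dequeue 4; queue=[0,2]; order=1,3,4
step 4: dequeue 0; queue=[2]; order=1,3,4,0
step 5: dequeue 2; queue=[(empty)]; order=1,3,4,0,2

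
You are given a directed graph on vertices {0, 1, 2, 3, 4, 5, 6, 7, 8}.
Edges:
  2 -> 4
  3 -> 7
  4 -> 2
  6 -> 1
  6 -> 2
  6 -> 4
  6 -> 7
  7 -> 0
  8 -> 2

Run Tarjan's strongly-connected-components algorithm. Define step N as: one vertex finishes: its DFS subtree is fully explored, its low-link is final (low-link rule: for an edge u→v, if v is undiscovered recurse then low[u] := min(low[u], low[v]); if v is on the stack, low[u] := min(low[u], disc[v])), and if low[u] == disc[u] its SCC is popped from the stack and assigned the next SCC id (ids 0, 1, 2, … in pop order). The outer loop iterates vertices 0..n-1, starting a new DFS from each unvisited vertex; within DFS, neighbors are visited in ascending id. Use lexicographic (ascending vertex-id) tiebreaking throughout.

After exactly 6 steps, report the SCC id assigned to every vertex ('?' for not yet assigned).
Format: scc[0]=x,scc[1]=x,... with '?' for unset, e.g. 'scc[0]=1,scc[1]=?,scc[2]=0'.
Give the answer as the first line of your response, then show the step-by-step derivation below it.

scc[0]=0,scc[1]=1,scc[2]=2,scc[3]=4,scc[4]=2,scc[5]=?,scc[6]=?,scc[7]=3,scc[8]=?

step 1: low=(low[0]=0,low[1]=?,low[2]=?,low[3]=?,low[4]=?,low[5]=?,low[6]=?,low[7]=?,low[8]=?); scc=(scc[0]=0,scc[1]=?,scc[2]=?,scc[3]=?,scc[4]=?,scc[5]=?,scc[6]=?,scc[7]=?,scc[8]=?)
step 2: low=(low[0]=0,low[1]=1,low[2]=?,low[3]=?,low[4]=?,low[5]=?,low[6]=?,low[7]=?,low[8]=?); scc=(scc[0]=0,scc[1]=1,scc[2]=?,scc[3]=?,scc[4]=?,scc[5]=?,scc[6]=?,scc[7]=?,scc[8]=?)
step 3: low=(low[0]=0,low[1]=1,low[2]=2,low[3]=?,low[4]=2,low[5]=?,low[6]=?,low[7]=?,low[8]=?); scc=(scc[0]=0,scc[1]=1,scc[2]=?,scc[3]=?,scc[4]=?,scc[5]=?,scc[6]=?,scc[7]=?,scc[8]=?)
step 4: low=(low[0]=0,low[1]=1,low[2]=2,low[3]=?,low[4]=2,low[5]=?,low[6]=?,low[7]=?,low[8]=?); scc=(scc[0]=0,scc[1]=1,scc[2]=2,scc[3]=?,scc[4]=2,scc[5]=?,scc[6]=?,scc[7]=?,scc[8]=?)
step 5: low=(low[0]=0,low[1]=1,low[2]=2,low[3]=4,low[4]=2,low[5]=?,low[6]=?,low[7]=5,low[8]=?); scc=(scc[0]=0,scc[1]=1,scc[2]=2,scc[3]=?,scc[4]=2,scc[5]=?,scc[6]=?,scc[7]=3,scc[8]=?)
step 6: low=(low[0]=0,low[1]=1,low[2]=2,low[3]=4,low[4]=2,low[5]=?,low[6]=?,low[7]=5,low[8]=?); scc=(scc[0]=0,scc[1]=1,scc[2]=2,scc[3]=4,scc[4]=2,scc[5]=?,scc[6]=?,scc[7]=3,scc[8]=?)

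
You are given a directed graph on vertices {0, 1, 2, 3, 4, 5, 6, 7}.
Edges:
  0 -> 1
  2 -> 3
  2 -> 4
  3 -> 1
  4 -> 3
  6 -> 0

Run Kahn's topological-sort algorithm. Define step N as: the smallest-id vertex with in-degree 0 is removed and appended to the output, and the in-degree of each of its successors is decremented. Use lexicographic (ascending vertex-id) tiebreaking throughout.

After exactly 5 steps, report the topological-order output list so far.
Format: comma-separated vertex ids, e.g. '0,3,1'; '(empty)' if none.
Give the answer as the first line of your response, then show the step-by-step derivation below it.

2,4,3,5,6

step 1: output 2; order=[2]; indeg=(1,2,0,1,0,0,0,0)
step 2: output 4; order=[2,4]; indeg=(1,2,0,0,0,0,0,0)
step 3: output 3; order=[2,4,3]; indeg=(1,1,0,0,0,0,0,0)
step 4: output 5; order=[2,4,3,5]; indeg=(1,1,0,0,0,0,0,0)
step 5: output 6; order=[2,4,3,5,6]; indeg=(0,1,0,0,0,0,0,0)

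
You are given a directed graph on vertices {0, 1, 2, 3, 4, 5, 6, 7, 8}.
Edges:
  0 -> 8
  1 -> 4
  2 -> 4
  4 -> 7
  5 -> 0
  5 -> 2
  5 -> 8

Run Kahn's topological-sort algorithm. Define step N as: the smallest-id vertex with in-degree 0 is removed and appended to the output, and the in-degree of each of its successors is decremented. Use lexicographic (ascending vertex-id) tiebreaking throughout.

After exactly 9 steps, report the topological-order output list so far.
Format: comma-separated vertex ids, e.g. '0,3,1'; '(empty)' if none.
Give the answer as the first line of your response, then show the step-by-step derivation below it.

1,3,5,0,2,4,6,7,8

step 1: output 1; order=[1]; indeg=(1,0,1,0,1,0,0,1,2)
step 2: output 3; order=[1,3]; indeg=(1,0,1,0,1,0,0,1,2)
step 3: output 5; order=[1,3,5]; indeg=(0,0,0,0,1,0,0,1,1)
step 4: output 0; order=[1,3,5,0]; indeg=(0,0,0,0,1,0,0,1,0)
step 5: output 2; order=[1,3,5,0,2]; indeg=(0,0,0,0,0,0,0,1,0)
step 6: output 4; order=[1,3,5,0,2,4]; indeg=(0,0,0,0,0,0,0,0,0)
step 7: output 6; order=[1,3,5,0,2,4,6]; indeg=(0,0,0,0,0,0,0,0,0)
step 8: output 7; order=[1,3,5,0,2,4,6,7]; indeg=(0,0,0,0,0,0,0,0,0)
step 9: output 8; order=[1,3,5,0,2,4,6,7,8]; indeg=(0,0,0,0,0,0,0,0,0)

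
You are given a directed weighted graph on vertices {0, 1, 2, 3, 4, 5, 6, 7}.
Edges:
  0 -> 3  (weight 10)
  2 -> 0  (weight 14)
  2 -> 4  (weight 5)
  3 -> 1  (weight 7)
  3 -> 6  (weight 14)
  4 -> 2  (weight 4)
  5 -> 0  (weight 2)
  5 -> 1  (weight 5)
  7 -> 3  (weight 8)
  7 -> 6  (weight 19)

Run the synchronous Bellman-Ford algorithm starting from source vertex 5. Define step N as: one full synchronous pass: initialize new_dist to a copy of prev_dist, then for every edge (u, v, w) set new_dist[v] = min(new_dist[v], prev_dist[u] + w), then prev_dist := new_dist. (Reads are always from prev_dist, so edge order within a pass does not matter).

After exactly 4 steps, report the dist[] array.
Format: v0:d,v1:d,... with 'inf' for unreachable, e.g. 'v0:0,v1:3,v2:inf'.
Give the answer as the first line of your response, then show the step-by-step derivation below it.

v0:2,v1:5,v2:inf,v3:12,v4:inf,v5:0,v6:26,v7:inf

step 1: dist = v0:2,v1:5,v2:inf,v3:inf,v4:inf,v5:0,v6:inf,v7:inf
step 2: dist = v0:2,v1:5,v2:inf,v3:12,v4:inf,v5:0,v6:inf,v7:inf
step 3: dist = v0:2,v1:5,v2:inf,v3:12,v4:inf,v5:0,v6:26,v7:inf
step 4: dist = v0:2,v1:5,v2:inf,v3:12,v4:inf,v5:0,v6:26,v7:inf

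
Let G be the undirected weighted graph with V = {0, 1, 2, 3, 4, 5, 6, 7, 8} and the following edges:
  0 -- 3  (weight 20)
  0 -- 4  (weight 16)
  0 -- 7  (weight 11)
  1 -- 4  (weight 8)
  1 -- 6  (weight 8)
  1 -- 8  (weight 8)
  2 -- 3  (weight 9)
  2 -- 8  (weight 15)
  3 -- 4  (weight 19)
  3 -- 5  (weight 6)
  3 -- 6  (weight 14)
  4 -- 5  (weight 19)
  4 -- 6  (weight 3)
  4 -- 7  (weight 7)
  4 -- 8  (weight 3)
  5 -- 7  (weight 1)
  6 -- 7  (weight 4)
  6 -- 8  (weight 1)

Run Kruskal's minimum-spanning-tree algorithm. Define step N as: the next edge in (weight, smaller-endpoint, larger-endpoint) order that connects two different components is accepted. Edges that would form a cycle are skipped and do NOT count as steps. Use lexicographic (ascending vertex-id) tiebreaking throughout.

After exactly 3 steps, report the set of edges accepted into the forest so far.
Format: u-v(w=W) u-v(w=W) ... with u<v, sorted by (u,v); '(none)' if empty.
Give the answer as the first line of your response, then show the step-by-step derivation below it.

4-6(w=3) 5-7(w=1) 6-8(w=1)

step 1: add edge 5-7 (w=1); MST = {5-7(w=1)}
step 2: add edge 6-8 (w=1); MST = {5-7(w=1) 6-8(w=1)}
step 3: add edge 4-6 (w=3); MST = {4-6(w=3) 5-7(w=1) 6-8(w=1)}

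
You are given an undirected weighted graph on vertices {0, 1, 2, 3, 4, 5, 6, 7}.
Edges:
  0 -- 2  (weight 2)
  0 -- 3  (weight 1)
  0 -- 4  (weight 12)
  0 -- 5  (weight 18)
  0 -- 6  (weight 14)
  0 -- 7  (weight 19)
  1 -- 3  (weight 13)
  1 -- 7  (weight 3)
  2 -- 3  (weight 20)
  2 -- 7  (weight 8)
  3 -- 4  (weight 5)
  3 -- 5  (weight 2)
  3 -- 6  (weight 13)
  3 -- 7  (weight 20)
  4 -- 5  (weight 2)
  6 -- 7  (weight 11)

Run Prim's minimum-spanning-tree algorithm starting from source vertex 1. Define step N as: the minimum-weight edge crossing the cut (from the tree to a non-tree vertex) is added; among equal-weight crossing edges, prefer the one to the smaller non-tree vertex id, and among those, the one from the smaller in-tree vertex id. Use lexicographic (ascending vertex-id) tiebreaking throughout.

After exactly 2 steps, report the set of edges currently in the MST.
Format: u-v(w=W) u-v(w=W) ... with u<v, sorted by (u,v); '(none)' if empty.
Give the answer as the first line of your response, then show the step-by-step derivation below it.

1-7(w=3) 2-7(w=8)

step 1: add edge 1-7 (w=3); MST = {1-7(w=3)}
step 2: add edge 2-7 (w=8); MST = {1-7(w=3) 2-7(w=8)}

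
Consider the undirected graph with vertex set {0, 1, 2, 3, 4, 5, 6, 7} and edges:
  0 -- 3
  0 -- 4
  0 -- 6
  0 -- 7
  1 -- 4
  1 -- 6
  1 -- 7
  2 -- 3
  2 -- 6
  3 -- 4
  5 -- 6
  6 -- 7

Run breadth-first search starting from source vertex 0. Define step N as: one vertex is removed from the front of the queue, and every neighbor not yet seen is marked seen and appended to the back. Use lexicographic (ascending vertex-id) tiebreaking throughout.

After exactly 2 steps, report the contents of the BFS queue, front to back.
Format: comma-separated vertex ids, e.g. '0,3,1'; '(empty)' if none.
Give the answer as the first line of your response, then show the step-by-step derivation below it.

4,6,7,2

step 1: dequeue 0; queue=[3,4,6,7]; order=0
step 2: dequeue 3; queue=[4,6,7,2]; order=0,3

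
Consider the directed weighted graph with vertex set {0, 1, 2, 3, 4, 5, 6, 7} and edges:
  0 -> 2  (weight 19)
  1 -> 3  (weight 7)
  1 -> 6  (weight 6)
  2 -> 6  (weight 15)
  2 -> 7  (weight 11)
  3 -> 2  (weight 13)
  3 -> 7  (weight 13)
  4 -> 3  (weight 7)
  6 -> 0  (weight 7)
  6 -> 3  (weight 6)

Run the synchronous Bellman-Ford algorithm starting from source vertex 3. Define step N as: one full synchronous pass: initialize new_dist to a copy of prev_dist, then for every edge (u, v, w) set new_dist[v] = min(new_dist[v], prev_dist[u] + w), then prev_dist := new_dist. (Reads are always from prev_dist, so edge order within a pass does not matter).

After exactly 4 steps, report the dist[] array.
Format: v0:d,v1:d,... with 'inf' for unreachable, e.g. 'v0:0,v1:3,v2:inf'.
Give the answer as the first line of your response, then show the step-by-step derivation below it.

v0:35,v1:inf,v2:13,v3:0,v4:inf,v5:inf,v6:28,v7:13

step 1: dist = v0:inf,v1:inf,v2:13,v3:0,v4:inf,v5:inf,v6:inf,v7:13
step 2: dist = v0:inf,v1:inf,v2:13,v3:0,v4:inf,v5:inf,v6:28,v7:13
step 3: dist = v0:35,v1:inf,v2:13,v3:0,v4:inf,v5:inf,v6:28,v7:13
step 4: dist = v0:35,v1:inf,v2:13,v3:0,v4:inf,v5:inf,v6:28,v7:13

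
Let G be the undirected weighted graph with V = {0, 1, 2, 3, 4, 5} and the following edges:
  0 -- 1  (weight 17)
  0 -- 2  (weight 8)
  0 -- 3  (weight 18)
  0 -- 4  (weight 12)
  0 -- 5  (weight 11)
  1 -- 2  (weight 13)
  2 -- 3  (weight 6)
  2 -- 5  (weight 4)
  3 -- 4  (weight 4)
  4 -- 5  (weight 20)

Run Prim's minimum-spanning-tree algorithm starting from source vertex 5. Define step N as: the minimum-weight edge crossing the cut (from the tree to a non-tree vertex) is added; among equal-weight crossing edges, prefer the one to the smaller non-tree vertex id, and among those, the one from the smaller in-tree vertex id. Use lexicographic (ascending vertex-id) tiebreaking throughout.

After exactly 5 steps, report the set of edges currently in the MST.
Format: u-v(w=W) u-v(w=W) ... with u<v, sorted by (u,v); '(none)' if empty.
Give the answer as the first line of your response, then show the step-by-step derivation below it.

0-2(w=8) 1-2(w=13) 2-3(w=6) 2-5(w=4) 3-4(w=4)

step 1: add edge 2-5 (w=4); MST = {2-5(w=4)}
step 2: add edge 2-3 (w=6); MST = {2-3(w=6) 2-5(w=4)}
step 3: add edge 3-4 (w=4); MST = {2-3(w=6) 2-5(w=4) 3-4(w=4)}
step 4: add edge 0-2 (w=8); MST = {0-2(w=8) 2-3(w=6) 2-5(w=4) 3-4(w=4)}
step 5: add edge 1-2 (w=13); MST = {0-2(w=8) 1-2(w=13) 2-3(w=6) 2-5(w=4) 3-4(w=4)}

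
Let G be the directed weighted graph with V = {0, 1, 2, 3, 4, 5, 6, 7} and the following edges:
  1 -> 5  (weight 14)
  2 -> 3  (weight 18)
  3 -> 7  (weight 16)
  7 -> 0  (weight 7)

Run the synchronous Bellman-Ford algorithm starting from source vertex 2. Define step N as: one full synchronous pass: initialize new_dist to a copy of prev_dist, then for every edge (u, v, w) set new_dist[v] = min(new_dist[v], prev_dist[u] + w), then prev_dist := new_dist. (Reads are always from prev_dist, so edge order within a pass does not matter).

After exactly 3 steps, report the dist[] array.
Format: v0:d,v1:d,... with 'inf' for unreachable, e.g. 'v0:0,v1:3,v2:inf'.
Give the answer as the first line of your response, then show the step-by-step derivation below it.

v0:41,v1:inf,v2:0,v3:18,v4:inf,v5:inf,v6:inf,v7:34

step 1: dist = v0:inf,v1:inf,v2:0,v3:18,v4:inf,v5:inf,v6:inf,v7:inf
step 2: dist = v0:inf,v1:inf,v2:0,v3:18,v4:inf,v5:inf,v6:inf,v7:34
step 3: dist = v0:41,v1:inf,v2:0,v3:18,v4:inf,v5:inf,v6:inf,v7:34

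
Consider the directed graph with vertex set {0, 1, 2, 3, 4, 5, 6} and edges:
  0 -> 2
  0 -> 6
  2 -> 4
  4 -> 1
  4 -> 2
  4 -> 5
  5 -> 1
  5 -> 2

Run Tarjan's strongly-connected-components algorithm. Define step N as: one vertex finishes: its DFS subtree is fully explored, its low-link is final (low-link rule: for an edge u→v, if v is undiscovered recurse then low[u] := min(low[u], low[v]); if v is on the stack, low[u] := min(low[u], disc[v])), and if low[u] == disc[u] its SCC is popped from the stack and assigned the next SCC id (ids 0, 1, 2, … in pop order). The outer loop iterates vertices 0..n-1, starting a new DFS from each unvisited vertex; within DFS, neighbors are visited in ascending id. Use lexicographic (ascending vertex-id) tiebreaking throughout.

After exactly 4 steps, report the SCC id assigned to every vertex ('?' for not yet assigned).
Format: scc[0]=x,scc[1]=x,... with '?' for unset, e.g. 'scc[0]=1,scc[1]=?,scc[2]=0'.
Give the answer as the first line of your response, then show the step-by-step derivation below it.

scc[0]=?,scc[1]=0,scc[2]=1,scc[3]=?,scc[4]=1,scc[5]=1,scc[6]=?

step 1: low=(low[0]=0,low[1]=3,low[2]=1,low[3]=?,low[4]=2,low[5]=?,low[6]=?); scc=(scc[0]=?,scc[1]=0,scc[2]=?,scc[3]=?,scc[4]=?,scc[5]=?,scc[6]=?)
step 2: low=(low[0]=0,low[1]=3,low[2]=1,low[3]=?,low[4]=1,low[5]=1,low[6]=?); scc=(scc[0]=?,scc[1]=0,scc[2]=?,scc[3]=?,scc[4]=?,scc[5]=?,scc[6]=?)
step 3: low=(low[0]=0,low[1]=3,low[2]=1,low[3]=?,low[4]=1,low[5]=1,low[6]=?); scc=(scc[0]=?,scc[1]=0,scc[2]=?,scc[3]=?,scc[4]=?,scc[5]=?,scc[6]=?)
step 4: low=(low[0]=0,low[1]=3,low[2]=1,low[3]=?,low[4]=1,low[5]=1,low[6]=?); scc=(scc[0]=?,scc[1]=0,scc[2]=1,scc[3]=?,scc[4]=1,scc[5]=1,scc[6]=?)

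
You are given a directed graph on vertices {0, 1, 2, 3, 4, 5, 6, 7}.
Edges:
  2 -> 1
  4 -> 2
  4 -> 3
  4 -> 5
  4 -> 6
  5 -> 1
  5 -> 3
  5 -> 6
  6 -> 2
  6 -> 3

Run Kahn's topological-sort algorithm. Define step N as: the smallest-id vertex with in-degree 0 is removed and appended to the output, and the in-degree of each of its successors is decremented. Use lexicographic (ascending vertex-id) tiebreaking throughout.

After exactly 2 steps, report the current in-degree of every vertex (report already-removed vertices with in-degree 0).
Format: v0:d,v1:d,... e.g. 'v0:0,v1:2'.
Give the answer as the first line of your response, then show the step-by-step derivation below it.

v0:0,v1:2,v2:1,v3:2,v4:0,v5:0,v6:1,v7:0

step 1: output 0; order=[0]; indeg=(0,2,2,3,0,1,2,0)
step 2: output 4; order=[0,4]; indeg=(0,2,1,2,0,0,1,0)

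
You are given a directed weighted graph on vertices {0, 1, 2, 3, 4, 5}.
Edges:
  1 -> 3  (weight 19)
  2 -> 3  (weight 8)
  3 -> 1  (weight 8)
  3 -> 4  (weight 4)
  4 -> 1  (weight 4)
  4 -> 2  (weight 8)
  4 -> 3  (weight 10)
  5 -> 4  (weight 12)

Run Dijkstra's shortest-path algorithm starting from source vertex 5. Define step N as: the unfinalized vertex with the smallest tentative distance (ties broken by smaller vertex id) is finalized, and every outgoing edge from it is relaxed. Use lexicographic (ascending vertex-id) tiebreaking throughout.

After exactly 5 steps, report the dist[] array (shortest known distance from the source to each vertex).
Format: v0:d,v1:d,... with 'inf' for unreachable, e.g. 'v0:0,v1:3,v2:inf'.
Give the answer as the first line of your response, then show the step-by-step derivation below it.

v0:inf,v1:16,v2:20,v3:22,v4:12,v5:0

step 1: dist = v0:inf,v1:inf,v2:inf,v3:inf,v4:12,v5:0
step 2: dist = v0:inf,v1:16,v2:20,v3:22,v4:12,v5:0
step 3: dist = v0:inf,v1:16,v2:20,v3:22,v4:12,v5:0
step 4: dist = v0:inf,v1:16,v2:20,v3:22,v4:12,v5:0
step 5: dist = v0:inf,v1:16,v2:20,v3:22,v4:12,v5:0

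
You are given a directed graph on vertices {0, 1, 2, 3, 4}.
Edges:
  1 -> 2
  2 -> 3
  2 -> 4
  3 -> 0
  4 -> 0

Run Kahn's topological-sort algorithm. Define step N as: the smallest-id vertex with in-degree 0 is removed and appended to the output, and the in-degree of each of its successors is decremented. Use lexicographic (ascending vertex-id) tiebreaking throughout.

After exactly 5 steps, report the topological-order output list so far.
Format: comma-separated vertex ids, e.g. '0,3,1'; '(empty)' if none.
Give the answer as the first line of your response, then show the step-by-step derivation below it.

1,2,3,4,0

step 1: output 1; order=[1]; indeg=(2,0,0,1,1)
step 2: output 2; order=[1,2]; indeg=(2,0,0,0,0)
step 3: output 3; order=[1,2,3]; indeg=(1,0,0,0,0)
step 4: output 4; order=[1,2,3,4]; indeg=(0,0,0,0,0)
step 5: output 0; order=[1,2,3,4,0]; indeg=(0,0,0,0,0)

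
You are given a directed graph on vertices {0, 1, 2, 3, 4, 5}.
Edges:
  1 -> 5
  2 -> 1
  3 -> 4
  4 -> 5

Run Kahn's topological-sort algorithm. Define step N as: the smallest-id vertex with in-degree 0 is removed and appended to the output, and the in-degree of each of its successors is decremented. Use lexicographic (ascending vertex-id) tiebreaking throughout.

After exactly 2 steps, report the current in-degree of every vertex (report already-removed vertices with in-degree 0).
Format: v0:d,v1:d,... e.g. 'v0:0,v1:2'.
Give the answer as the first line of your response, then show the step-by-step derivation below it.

v0:0,v1:0,v2:0,v3:0,v4:1,v5:2

step 1: output 0; order=[0]; indeg=(0,1,0,0,1,2)
step 2: output 2; order=[0,2]; indeg=(0,0,0,0,1,2)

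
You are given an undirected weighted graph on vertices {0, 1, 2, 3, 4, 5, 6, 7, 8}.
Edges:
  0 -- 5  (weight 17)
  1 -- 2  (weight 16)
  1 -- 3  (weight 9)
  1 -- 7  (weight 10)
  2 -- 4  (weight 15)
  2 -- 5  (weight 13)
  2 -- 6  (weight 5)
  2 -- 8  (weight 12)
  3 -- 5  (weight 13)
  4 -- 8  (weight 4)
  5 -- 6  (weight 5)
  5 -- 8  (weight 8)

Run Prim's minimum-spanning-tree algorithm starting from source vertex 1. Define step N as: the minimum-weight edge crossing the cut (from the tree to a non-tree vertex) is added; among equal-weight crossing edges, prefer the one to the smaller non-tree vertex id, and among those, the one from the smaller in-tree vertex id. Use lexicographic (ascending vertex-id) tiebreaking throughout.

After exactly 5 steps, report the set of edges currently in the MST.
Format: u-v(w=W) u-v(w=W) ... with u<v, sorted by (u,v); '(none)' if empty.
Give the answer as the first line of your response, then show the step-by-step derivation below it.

1-3(w=9) 1-7(w=10) 2-6(w=5) 3-5(w=13) 5-6(w=5)

step 1: add edge 1-3 (w=9); MST = {1-3(w=9)}
step 2: add edge 1-7 (w=10); MST = {1-3(w=9) 1-7(w=10)}
step 3: add edge 3-5 (w=13); MST = {1-3(w=9) 1-7(w=10) 3-5(w=13)}
step 4: add edge 5-6 (w=5); MST = {1-3(w=9) 1-7(w=10) 3-5(w=13) 5-6(w=5)}
step 5: add edge 2-6 (w=5); MST = {1-3(w=9) 1-7(w=10) 2-6(w=5) 3-5(w=13) 5-6(w=5)}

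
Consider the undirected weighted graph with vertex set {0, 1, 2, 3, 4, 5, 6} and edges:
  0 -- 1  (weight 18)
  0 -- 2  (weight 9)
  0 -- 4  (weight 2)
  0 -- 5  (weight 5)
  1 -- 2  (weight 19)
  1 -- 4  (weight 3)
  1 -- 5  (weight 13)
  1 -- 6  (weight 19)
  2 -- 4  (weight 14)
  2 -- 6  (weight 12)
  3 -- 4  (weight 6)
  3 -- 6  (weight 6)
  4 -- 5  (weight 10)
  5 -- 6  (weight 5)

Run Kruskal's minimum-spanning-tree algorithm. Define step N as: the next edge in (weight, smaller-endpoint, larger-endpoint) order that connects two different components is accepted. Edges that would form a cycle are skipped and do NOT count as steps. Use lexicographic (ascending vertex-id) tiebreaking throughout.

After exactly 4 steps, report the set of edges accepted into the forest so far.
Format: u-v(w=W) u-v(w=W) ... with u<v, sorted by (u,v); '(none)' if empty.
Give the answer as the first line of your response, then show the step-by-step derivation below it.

0-4(w=2) 0-5(w=5) 1-4(w=3) 5-6(w=5)

step 1: add edge 0-4 (w=2); MST = {0-4(w=2)}
step 2: add edge 1-4 (w=3); MST = {0-4(w=2) 1-4(w=3)}
step 3: add edge 0-5 (w=5); MST = {0-4(w=2) 0-5(w=5) 1-4(w=3)}
step 4: add edge 5-6 (w=5); MST = {0-4(w=2) 0-5(w=5) 1-4(w=3) 5-6(w=5)}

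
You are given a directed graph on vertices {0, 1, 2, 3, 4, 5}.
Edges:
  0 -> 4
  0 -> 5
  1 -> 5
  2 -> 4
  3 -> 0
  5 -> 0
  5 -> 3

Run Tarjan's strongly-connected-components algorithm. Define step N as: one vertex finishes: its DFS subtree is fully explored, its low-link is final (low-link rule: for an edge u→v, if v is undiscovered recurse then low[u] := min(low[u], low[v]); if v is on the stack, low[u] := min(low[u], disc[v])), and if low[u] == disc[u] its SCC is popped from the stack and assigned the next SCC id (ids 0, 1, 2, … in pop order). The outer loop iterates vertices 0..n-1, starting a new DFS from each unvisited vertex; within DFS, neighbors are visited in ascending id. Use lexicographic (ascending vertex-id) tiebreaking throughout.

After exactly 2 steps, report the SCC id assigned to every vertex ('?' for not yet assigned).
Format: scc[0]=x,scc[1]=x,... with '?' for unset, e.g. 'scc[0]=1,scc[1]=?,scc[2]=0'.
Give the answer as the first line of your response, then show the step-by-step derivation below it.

scc[0]=?,scc[1]=?,scc[2]=?,scc[3]=?,scc[4]=0,scc[5]=?

step 1: low=(low[0]=0,low[1]=?,low[2]=?,low[3]=?,low[4]=1,low[5]=?); scc=(scc[0]=?,scc[1]=?,scc[2]=?,scc[3]=?,scc[4]=0,scc[5]=?)
step 2: low=(low[0]=0,low[1]=?,low[2]=?,low[3]=0,low[4]=1,low[5]=0); scc=(scc[0]=?,scc[1]=?,scc[2]=?,scc[3]=?,scc[4]=0,scc[5]=?)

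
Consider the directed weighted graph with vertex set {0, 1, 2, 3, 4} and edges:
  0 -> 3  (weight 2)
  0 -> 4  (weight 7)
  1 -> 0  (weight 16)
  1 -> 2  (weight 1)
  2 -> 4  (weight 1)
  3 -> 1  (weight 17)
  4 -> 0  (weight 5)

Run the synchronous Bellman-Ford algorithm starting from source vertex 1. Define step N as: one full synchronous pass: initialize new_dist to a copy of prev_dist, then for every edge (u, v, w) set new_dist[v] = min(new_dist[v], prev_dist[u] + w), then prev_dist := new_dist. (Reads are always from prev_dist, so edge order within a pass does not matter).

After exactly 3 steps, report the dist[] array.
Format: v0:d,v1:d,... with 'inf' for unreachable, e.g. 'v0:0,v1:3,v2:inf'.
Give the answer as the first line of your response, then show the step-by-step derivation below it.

v0:7,v1:0,v2:1,v3:18,v4:2

step 1: dist = v0:16,v1:0,v2:1,v3:inf,v4:inf
step 2: dist = v0:16,v1:0,v2:1,v3:18,v4:2
step 3: dist = v0:7,v1:0,v2:1,v3:18,v4:2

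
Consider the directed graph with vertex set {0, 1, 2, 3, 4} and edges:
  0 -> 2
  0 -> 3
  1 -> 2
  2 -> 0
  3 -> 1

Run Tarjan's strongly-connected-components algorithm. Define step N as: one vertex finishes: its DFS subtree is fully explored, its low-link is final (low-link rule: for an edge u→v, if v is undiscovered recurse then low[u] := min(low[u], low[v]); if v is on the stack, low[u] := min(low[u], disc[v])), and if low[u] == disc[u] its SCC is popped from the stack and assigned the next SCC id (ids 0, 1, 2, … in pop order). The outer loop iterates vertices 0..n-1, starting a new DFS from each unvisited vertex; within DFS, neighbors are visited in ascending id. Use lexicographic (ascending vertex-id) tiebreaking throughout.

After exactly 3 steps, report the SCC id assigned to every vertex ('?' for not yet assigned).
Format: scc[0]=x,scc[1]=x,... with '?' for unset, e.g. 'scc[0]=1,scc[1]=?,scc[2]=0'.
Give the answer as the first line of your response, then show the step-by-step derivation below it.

scc[0]=?,scc[1]=?,scc[2]=?,scc[3]=?,scc[4]=?

step 1: low=(low[0]=0,low[1]=?,low[2]=0,low[3]=?,low[4]=?); scc=(scc[0]=?,scc[1]=?,scc[2]=?,scc[3]=?,scc[4]=?)
step 2: low=(low[0]=0,low[1]=1,low[2]=0,low[3]=2,low[4]=?); scc=(scc[0]=?,scc[1]=?,scc[2]=?,scc[3]=?,scc[4]=?)
step 3: low=(low[0]=0,low[1]=1,low[2]=0,low[3]=1,low[4]=?); scc=(scc[0]=?,scc[1]=?,scc[2]=?,scc[3]=?,scc[4]=?)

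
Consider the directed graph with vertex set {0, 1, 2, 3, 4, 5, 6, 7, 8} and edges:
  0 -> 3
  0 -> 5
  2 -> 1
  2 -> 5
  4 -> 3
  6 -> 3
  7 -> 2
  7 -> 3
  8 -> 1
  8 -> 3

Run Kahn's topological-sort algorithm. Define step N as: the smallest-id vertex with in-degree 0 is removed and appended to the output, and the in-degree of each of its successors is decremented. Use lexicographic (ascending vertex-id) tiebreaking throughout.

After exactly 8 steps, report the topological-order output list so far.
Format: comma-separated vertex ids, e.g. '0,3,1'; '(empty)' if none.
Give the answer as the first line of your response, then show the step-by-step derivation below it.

0,4,6,7,2,5,8,1

step 1: output 0; order=[0]; indeg=(0,2,1,4,0,1,0,0,0)
step 2: output 4; order=[0,4]; indeg=(0,2,1,3,0,1,0,0,0)
step 3: output 6; order=[0,4,6]; indeg=(0,2,1,2,0,1,0,0,0)
step 4: output 7; order=[0,4,6,7]; indeg=(0,2,0,1,0,1,0,0,0)
step 5: output 2; order=[0,4,6,7,2]; indeg=(0,1,0,1,0,0,0,0,0)
step 6: output 5; order=[0,4,6,7,2,5]; indeg=(0,1,0,1,0,0,0,0,0)
step 7: output 8; order=[0,4,6,7,2,5,8]; indeg=(0,0,0,0,0,0,0,0,0)
step 8: output 1; order=[0,4,6,7,2,5,8,1]; indeg=(0,0,0,0,0,0,0,0,0)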